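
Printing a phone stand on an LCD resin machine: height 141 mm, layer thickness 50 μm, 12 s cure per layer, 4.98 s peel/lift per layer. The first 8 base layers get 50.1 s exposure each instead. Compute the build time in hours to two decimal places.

Layer count = ceil(141 / 0.05) = 2820.
Bottom layers: 8 × (50.1 + 4.98) → 440.64 s.
Normal layers = 2812 × (12 + 4.98), so 47747.76 s.
Sum: 440.64 + 47747.76 = 48188.4 s → 13.39 hours.

13.39 hours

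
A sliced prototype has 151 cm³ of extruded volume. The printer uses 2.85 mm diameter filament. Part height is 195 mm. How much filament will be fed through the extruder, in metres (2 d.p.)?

Filament cross-section = π × (2.85/2)² = 6.3794 mm².
Length = 151 cm³ / 6.3794 mm² = 151000 / 6.3794 = 23669.94 mm = 23.67 m.

23.67 m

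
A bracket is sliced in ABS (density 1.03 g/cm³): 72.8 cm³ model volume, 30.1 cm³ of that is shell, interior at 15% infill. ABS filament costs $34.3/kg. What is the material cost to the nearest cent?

$1.29

Volume inside the shell = 72.8 − 30.1, so 42.7 cm³.
Infill deposited: 0.15 × 42.7 → 6.405 cm³.
Total extruded: 30.1 + 6.405 → 36.505 cm³.
Mass = 36.505 × 1.03, so 37.60015 g.
At $34.3/kg: 37.60015/1000 × 34.3 = $1.29.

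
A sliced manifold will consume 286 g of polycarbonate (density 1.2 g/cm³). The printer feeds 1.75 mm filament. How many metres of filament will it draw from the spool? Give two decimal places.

Volume = 286 g / 1.2 g·cm⁻³ = 238.3333 cm³ = 238333.3 mm³.
Filament cross-section = π × (1.75/2)² = 2.4053 mm².
L = V/A = 238333.3/2.4053 = 99086.73 mm → 99.09 m.

99.09 m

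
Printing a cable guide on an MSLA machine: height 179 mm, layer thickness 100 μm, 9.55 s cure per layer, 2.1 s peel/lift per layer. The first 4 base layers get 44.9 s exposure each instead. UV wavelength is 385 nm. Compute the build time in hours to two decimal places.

5.83 hours

Layers = ⌈179/0.1⌉ = 1790.
Base layers = 4 × (44.9 + 2.1), so 188 s.
Normal layers = 1786 × (9.55 + 2.1), so 20806.9 s.
Total = 188 + 20806.9 = 20994.9 s = 5.83 hours.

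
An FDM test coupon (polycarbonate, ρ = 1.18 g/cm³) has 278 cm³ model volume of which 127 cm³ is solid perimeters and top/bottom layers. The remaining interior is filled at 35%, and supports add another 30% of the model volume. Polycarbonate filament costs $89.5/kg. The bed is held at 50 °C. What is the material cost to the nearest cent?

Volume inside the shell = 278 − 127 = 151 cm³.
Deposited infill: 0.35 × 151 → 52.85 cm³.
Support: 0.30 × 278 → 83.4 cm³.
Total extruded = 127 + 52.85 + 83.4 = 263.25 cm³.
Mass = 263.25 × 1.18, so 310.635 g.
At $89.5/kg: 310.635/1000 × 89.5 = $27.80.

$27.80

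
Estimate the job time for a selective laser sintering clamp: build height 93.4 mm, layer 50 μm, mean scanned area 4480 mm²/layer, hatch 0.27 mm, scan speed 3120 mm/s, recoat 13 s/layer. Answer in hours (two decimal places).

9.51 hours

Number of layers: 93.4 / 0.05 → 1868 (rounded up).
Hatch length per layer: 4480 / 0.27 → 16592.6 mm.
Scan time per layer: 16592.6 / 3120 → 5.3181 s.
Layer cycle: 5.3181 + 13 → 18.3181 s.
Build time = 1868 × 18.3181 = 34218.2108 s = 9.51 hours.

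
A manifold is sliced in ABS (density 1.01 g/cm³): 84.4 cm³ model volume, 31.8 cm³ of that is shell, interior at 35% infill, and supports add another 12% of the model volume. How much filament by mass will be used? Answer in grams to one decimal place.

60.9 g

Volume inside the shell = 84.4 − 31.8, so 52.6 cm³.
Infill deposited = 0.35 × 52.6, so 18.41 cm³.
Support = 0.12 × 84.4, so 10.128 cm³.
Total extruded = 31.8 + 18.41 + 10.128, so 60.338 cm³.
Mass: 60.338 × 1.01 → 60.94138 g.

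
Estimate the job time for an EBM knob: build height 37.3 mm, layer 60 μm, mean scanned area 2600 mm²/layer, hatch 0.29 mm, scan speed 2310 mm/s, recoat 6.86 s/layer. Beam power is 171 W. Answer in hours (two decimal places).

Layer count = ceil(37.3 / 0.06) = 622.
Per-layer scan distance: 2600 / 0.29 → 8965.5 mm.
Per-layer scan time = 8965.5 / 2310 = 3.8812 s.
Time per layer: 3.8812 + 6.86 → 10.7412 s.
Build time = 622 × 10.7412 = 6681.0264 s = 1.86 hours.

1.86 hours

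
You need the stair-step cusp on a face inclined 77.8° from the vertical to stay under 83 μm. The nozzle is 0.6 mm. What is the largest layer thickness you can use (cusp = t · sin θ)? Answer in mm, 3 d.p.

sin(77.8°) = 0.9774; t_max = 0.083/0.9774 = 0.085 mm.

0.085 mm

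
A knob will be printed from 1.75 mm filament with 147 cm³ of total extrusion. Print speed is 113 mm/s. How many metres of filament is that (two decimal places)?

Filament cross-section = π × (1.75/2)² = 2.4053 mm².
L = 147000 mm³ / 2.4053 mm² = 61115.04 mm, i.e. 61.12 m.

61.12 m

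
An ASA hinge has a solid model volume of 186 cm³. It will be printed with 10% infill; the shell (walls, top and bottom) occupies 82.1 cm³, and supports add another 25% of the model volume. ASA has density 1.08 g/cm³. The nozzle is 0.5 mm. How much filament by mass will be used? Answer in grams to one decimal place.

150.1 g

Interior volume = 186 − 82.1, so 103.9 cm³.
Infill volume = 0.10 × 103.9, so 10.39 cm³.
Support: 0.25 × 186 → 46.5 cm³.
Deposited volume: 82.1 + 10.39 + 46.5 → 138.99 cm³.
Mass = 138.99 × 1.08, so 150.1092 g.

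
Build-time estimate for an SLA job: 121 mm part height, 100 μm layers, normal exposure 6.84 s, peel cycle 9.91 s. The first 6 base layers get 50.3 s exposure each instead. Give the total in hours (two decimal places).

Layer count = ceil(121 / 0.1) = 1210.
Bottom layers = 6 × (50.3 + 9.91), so 361.26 s.
Regular layers = 1204 × (6.84 + 9.91), so 20167 s.
Total = 361.26 + 20167 = 20528.26 s = 5.70 hours.

5.70 hours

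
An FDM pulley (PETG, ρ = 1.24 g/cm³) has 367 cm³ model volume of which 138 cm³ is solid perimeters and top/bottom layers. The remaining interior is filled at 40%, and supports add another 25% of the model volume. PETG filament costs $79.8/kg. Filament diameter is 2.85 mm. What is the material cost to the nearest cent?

Interior volume: 367 − 138 → 229 cm³.
Infill volume = 0.40 × 229, so 91.6 cm³.
Support = 0.25 × 367 = 91.75 cm³.
Total extruded: 138 + 91.6 + 91.75 → 321.35 cm³.
Mass: 321.35 × 1.24 → 398.474 g.
At $79.8/kg: 398.474/1000 × 79.8 = $31.80.

$31.80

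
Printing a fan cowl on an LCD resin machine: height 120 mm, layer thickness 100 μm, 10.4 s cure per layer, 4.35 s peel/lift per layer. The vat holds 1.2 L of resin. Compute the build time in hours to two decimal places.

4.92 hours

Layer count = ceil(120 / 0.1) = 1200.
Each layer takes = 10.4 + 4.35 = 14.75 s.
Build time: 1200 × 14.75 s = 17700 s, i.e. 4.92 hours.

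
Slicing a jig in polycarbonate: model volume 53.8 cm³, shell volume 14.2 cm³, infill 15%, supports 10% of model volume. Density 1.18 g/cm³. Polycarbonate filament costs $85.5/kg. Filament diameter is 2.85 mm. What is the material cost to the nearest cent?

$2.57

Volume inside the shell: 53.8 − 14.2 → 39.6 cm³.
Deposited infill: 0.15 × 39.6 → 5.94 cm³.
Support = 0.10 × 53.8, so 5.38 cm³.
Deposited volume = 14.2 + 5.94 + 5.38 = 25.52 cm³.
Mass: 25.52 × 1.18 → 30.1136 g.
At $85.5/kg: 30.1136/1000 × 85.5 = $2.57.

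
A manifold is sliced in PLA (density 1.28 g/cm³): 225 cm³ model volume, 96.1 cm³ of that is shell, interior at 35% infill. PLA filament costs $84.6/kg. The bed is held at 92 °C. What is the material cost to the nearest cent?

Infill region: 225 − 96.1 → 128.9 cm³.
Deposited infill: 0.35 × 128.9 → 45.115 cm³.
Total extruded: 96.1 + 45.115 → 141.215 cm³.
Mass: 141.215 × 1.28 → 180.7552 g.
Cost = 180.7552 g / 1000 × $84.6/kg = $15.29.

$15.29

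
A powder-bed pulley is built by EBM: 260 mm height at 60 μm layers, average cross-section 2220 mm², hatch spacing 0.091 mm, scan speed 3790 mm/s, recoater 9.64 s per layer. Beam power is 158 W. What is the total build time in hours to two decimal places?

Layer count = ceil(260 / 0.06) = 4334.
Scan path per layer = 2220 / 0.091 = 24395.6 mm.
Per-layer scan time = 24395.6 / 3790 = 6.4368 s.
Layer cycle: 6.4368 + 9.64 → 16.0768 s.
Total: 4334 × 16.0768 s = 69676.8512 s → 19.35 hours.

19.35 hours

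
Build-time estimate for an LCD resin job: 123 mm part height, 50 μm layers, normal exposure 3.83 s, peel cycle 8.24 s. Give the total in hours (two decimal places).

Number of layers: 123 / 0.05 → 2460 (rounded up).
Each layer takes = 3.83 + 8.24, so 12.07 s.
Build time: 2460 × 12.07 s = 29692.2 s, i.e. 8.25 hours.

8.25 hours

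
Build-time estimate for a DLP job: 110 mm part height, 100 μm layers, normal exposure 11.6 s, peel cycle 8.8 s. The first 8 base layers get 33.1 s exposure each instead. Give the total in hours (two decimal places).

6.28 hours

Layers = ⌈110/0.1⌉ = 1100.
Bottom layers = 8 × (33.1 + 8.8), so 335.2 s.
Normal layers = 1092 × (11.6 + 8.8), so 22276.8 s.
Sum: 335.2 + 22276.8 = 22612 s → 6.28 hours.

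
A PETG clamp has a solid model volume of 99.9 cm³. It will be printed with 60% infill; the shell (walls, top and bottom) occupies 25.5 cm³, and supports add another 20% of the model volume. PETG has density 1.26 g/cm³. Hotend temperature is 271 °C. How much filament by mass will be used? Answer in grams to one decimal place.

Volume inside the shell = 99.9 − 25.5 = 74.4 cm³.
Infill volume = 0.60 × 74.4, so 44.64 cm³.
Support = 0.20 × 99.9 = 19.98 cm³.
Total printed volume = 25.5 + 44.64 + 19.98 = 90.12 cm³.
Mass = 90.12 × 1.26, so 113.5512 g.

113.6 g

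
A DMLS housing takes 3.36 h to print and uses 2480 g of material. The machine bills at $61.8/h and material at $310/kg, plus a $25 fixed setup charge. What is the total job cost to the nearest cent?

Machine cost = 61.8 × 3.36 = $207.648.
Material charge = 310 × 2480/1000, so $768.80.
Total = 207.648 + 768.80 + 25 = 1001.448 ≈ $1001.45.

$1001.45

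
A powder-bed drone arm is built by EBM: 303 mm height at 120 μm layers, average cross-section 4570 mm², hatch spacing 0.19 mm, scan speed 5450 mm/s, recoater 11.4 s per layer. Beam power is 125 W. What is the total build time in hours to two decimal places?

11.09 hours

Layers = ⌈303/0.12⌉ = 2525.
Scan path per layer = 4570 / 0.19 = 24052.6 mm.
Per-layer scan time = 24052.6 / 5450, so 4.4133 s.
Layer cycle = 4.4133 + 11.4, so 15.8133 s.
Build time = 2525 × 15.8133 = 39928.5825 s = 11.09 hours.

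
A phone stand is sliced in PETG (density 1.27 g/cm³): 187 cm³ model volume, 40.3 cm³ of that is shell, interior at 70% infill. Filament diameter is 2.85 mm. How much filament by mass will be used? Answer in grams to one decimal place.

Interior volume: 187 − 40.3 → 146.7 cm³.
Infill volume = 0.70 × 146.7, so 102.69 cm³.
Deposited volume = 40.3 + 102.69, so 142.99 cm³.
Mass = 142.99 × 1.27, so 181.5973 g.

181.6 g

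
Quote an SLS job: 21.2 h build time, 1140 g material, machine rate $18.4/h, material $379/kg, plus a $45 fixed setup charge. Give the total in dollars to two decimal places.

$867.14

Machine-time cost: 18.4 × 21.2 → $390.08.
Material charge = 379 × 1140/1000 = $432.06.
Total = 390.08 + 432.06 + 45 = $867.14.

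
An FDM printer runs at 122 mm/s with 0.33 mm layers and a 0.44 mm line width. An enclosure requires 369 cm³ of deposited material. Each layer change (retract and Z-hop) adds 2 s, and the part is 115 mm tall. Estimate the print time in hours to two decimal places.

5.98 hours

Bead cross-section: 0.33 × 0.44 → 0.1452 mm².
Toolpath length = 369 cm³ / 0.1452 mm² = 369000 / 0.1452 = 2541322.3 mm.
Print-move time = 2541322.3 / 122, so 20830.5 s.
Number of layers: 115 / 0.33 → 349 (rounded up).
Layer-change overhead: 349 × 2 → 698 s.
Total = 20830.5 + 698 = 21528.5 s = 5.98 hours.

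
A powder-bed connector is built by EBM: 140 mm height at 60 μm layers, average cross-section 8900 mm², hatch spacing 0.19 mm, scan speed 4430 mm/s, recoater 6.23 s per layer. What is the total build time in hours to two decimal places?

Layer count = ceil(140 / 0.06) = 2334.
Per-layer scan distance = 8900 / 0.19, so 46842.1 mm.
Per-layer scan time = 46842.1 / 4430, so 10.5738 s.
Layer cycle = 10.5738 + 6.23 = 16.8038 s.
2334 layers × 16.8038 s/layer = 39220.0692 s, i.e. 10.89 hours.

10.89 hours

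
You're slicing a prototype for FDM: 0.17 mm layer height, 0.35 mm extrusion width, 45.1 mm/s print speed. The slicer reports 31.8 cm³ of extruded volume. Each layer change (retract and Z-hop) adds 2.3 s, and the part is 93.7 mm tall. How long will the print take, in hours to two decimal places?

Line area = 0.17 × 0.35 = 0.0595 mm².
Total extruded path = 31800/0.0595 = 534453.8 mm.
Time extruding: 534453.8 / 45.1 → 11850.4 s.
Layers = ⌈93.7/0.17⌉ = 552.
Z-hop total: 552 × 2.3 → 1269.6 s.
Altogether 11850.4 + 1269.6 = 13120 s, i.e. 3.64 hours.

3.64 hours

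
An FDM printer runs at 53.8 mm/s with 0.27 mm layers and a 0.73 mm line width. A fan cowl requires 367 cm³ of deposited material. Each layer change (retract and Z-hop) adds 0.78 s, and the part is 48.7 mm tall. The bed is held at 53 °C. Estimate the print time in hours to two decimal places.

9.65 hours

Bead cross-section = 0.27 × 0.73 = 0.1971 mm².
Total extruded path = 367000/0.1971 = 1861999 mm.
Time extruding = 1861999 / 53.8, so 34609.6 s.
Layer count = ceil(48.7 / 0.27) = 181.
Layer-change overhead = 181 × 0.78 = 141.18 s.
Altogether 34609.6 + 141.18 = 34750.78 s, i.e. 9.65 hours.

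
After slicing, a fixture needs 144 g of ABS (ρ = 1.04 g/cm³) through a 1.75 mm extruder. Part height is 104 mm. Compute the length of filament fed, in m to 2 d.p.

57.57 m

Volume = 144 g / 1.04 g·cm⁻³ = 138.4615 cm³ = 138461.5 mm³.
Cross-section of 1.75 mm filament: π·(1.75/2)² = 2.4053 mm².
Length = 138461.5 / 2.4053 = 57565.17 mm = 57.57 m.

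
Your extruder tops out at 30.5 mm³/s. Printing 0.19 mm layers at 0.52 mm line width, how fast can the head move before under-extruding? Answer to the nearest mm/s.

Bead cross-section = 0.19 × 0.52, so 0.0988 mm².
Max speed = 30.5 / 0.0988 = 308.70 ≈ 309 mm/s.

309 mm/s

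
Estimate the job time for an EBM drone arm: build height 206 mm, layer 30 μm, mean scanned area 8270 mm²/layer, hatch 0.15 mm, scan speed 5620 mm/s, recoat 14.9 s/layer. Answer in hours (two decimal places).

47.13 hours

Number of layers: 206 / 0.03 → 6867 (rounded up).
Per-layer scan distance = 8270 / 0.15 = 55133.3 mm.
Per-layer scan time = 55133.3 / 5620 = 9.8102 s.
Layer cycle = 9.8102 + 14.9, so 24.7102 s.
6867 layers × 24.7102 s/layer = 169684.9434 s, i.e. 47.13 hours.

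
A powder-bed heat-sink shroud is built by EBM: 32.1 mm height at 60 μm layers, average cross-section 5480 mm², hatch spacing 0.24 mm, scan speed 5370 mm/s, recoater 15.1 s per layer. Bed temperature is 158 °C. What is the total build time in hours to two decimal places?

2.88 hours

Layer count = ceil(32.1 / 0.06) = 535.
Scan path per layer = 5480 / 0.24 = 22833.3 mm.
Per-layer scan time: 22833.3 / 5370 → 4.252 s.
Per-layer time = 4.252 + 15.1 = 19.352 s.
Total: 535 × 19.352 s = 10353.32 s → 2.88 hours.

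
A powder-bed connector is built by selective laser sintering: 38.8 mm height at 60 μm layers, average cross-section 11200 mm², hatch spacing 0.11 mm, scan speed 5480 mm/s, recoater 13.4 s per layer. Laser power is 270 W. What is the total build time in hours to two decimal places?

Layers = ⌈38.8/0.06⌉ = 647.
Scan path per layer = 11200 / 0.11, so 101818.2 mm.
Scan time per layer: 101818.2 / 5480 → 18.58 s.
Layer cycle = 18.58 + 13.4 = 31.98 s.
Total: 647 × 31.98 s = 20691.06 s → 5.75 hours.

5.75 hours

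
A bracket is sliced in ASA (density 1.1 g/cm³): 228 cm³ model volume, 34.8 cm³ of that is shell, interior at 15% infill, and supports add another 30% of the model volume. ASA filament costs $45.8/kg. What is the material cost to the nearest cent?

$6.66

Interior volume = 228 − 34.8 = 193.2 cm³.
Infill deposited = 0.15 × 193.2 = 28.98 cm³.
Support = 0.30 × 228, so 68.4 cm³.
Total printed volume = 34.8 + 28.98 + 68.4 = 132.18 cm³.
Mass = 132.18 × 1.1, so 145.398 g.
At $45.8/kg: 145.398/1000 × 45.8 = $6.66.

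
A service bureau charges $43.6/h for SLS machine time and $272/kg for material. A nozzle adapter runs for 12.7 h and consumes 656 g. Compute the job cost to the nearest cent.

Machine-time cost: 43.6 × 12.7 → $553.72.
Feedstock cost = 272 × 656/1000 = $178.432.
Job cost: 553.72 + 178.432 = 732.152 ≈ $732.15.

$732.15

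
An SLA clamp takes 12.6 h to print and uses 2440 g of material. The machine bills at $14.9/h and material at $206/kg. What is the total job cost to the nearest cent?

Machine cost: 14.9 × 12.6 → $187.74.
Feedstock cost: 206 × 2440/1000 → $502.64.
Job cost: 187.74 + 502.64 = $690.38.

$690.38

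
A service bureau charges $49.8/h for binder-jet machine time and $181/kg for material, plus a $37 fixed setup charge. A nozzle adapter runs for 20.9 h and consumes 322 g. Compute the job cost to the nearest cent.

Time charge = 49.8 × 20.9, so $1040.82.
Material cost = 181 × 322/1000, so $58.282.
Total = 1040.82 + 58.282 + 37 = 1136.102 ≈ $1136.10.

$1136.10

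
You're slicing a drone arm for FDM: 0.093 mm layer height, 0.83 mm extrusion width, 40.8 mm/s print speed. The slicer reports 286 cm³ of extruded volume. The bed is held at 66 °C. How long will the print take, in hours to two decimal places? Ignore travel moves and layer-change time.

25.23 hours

Line area = 0.093 × 0.83, so 0.07719 mm².
Total extruded path = 286000/0.07719 = 3705143.2 mm.
Time extruding = 3705143.2 / 40.8 = 90812.3 s.
90812.3 s = 25.23 hours.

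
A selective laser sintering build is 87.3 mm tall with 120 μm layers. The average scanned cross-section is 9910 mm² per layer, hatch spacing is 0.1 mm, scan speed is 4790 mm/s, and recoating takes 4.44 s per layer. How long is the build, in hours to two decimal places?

5.08 hours

Number of layers: 87.3 / 0.12 → 728 (rounded up).
Per-layer scan distance = 9910 / 0.1, so 99100 mm.
Scan time per layer = 99100 / 4790 = 20.6889 s.
Layer cycle: 20.6889 + 4.44 → 25.1289 s.
728 layers × 25.1289 s/layer = 18293.8392 s, i.e. 5.08 hours.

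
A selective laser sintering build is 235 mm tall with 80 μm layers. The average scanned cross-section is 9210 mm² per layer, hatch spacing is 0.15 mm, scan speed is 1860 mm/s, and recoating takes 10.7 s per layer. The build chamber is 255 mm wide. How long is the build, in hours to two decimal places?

Layers = ⌈235/0.08⌉ = 2938.
Hatch length per layer: 9210 / 0.15 → 61400 mm.
Scan time per layer: 61400 / 1860 → 33.0108 s.
Time per layer = 33.0108 + 10.7, so 43.7108 s.
Total: 2938 × 43.7108 s = 128422.3304 s → 35.67 hours.

35.67 hours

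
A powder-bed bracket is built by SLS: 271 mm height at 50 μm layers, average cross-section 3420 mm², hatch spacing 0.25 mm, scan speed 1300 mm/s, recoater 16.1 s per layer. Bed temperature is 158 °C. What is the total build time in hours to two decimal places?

Number of layers: 271 / 0.05 → 5420 (rounded up).
Per-layer scan distance: 3420 / 0.25 → 13680 mm.
Scan time per layer = 13680 / 1300 = 10.5231 s.
Per-layer time = 10.5231 + 16.1 = 26.6231 s.
5420 layers × 26.6231 s/layer = 144297.202 s, i.e. 40.08 hours.

40.08 hours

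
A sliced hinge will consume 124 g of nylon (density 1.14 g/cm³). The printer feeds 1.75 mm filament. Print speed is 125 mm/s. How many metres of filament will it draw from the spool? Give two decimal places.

Volume = 124 g / 1.14 g·cm⁻³ = 108.7719 cm³ = 108771.9 mm³.
A = π r² = π × 0.875² = 2.4053 mm².
Length = 108771.9 / 2.4053 = 45221.76 mm = 45.22 m.

45.22 m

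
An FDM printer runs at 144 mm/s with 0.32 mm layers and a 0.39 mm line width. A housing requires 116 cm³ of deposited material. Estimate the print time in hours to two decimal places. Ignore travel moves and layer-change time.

1.79 hours

Bead cross-section = 0.32 × 0.39 = 0.1248 mm².
Path length: 116000 mm³ / 0.1248 mm² → 929487.2 mm.
Time extruding = 929487.2 / 144 = 6454.8 s.
6454.8 s = 1.79 hours.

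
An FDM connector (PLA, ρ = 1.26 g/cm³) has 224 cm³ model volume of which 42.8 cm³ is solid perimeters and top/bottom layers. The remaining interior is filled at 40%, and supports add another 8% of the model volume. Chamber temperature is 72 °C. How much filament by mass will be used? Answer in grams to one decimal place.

167.8 g

Volume inside the shell: 224 − 42.8 → 181.2 cm³.
Infill volume = 0.40 × 181.2 = 72.48 cm³.
Support: 0.08 × 224 → 17.92 cm³.
Total extruded = 42.8 + 72.48 + 17.92, so 133.2 cm³.
Mass = 133.2 × 1.26, so 167.832 g.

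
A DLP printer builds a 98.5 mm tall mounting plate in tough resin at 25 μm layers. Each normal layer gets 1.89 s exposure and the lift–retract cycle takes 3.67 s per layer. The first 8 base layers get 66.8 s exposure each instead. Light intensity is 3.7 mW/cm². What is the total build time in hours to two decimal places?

6.23 hours

Number of layers: 98.5 / 0.025 → 3940 (rounded up).
Base layers = 8 × (66.8 + 3.67) = 563.76 s.
Normal layers = 3932 × (1.89 + 3.67), so 21861.92 s.
Total = 563.76 + 21861.92 = 22425.68 s = 6.23 hours.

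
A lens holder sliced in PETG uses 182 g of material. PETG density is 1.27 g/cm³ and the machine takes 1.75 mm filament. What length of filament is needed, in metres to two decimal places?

59.58 m

Extruded volume: 182/1.27 = 143.3071 cm³ (143307.1 mm³).
A = π r² = π × 0.875² = 2.4053 mm².
Length = 143307.1 / 2.4053 = 59579.72 mm = 59.58 m.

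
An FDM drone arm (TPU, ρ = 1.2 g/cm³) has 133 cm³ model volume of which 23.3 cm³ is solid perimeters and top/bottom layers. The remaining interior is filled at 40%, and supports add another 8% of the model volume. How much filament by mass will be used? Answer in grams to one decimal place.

93.4 g

Volume inside the shell: 133 − 23.3 → 109.7 cm³.
Infill volume: 0.40 × 109.7 → 43.88 cm³.
Support: 0.08 × 133 → 10.64 cm³.
Total printed volume = 23.3 + 43.88 + 10.64, so 77.82 cm³.
Mass = 77.82 × 1.2, so 93.384 g.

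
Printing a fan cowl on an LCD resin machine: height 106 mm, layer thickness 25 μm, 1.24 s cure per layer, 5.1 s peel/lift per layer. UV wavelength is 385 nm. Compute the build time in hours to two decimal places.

Number of layers: 106 / 0.025 → 4240 (rounded up).
Per-layer time = 1.24 + 5.1, so 6.34 s.
Build time: 4240 × 6.34 s = 26881.6 s, i.e. 7.47 hours.

7.47 hours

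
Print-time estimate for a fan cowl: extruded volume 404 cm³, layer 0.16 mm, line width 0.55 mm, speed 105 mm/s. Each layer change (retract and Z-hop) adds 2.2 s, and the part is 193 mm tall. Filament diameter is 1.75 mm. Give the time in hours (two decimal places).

12.88 hours

Extrusion cross-section = 0.16 × 0.55 = 0.088 mm².
Path length: 404000 mm³ / 0.088 mm² → 4590909.1 mm.
Time extruding = 4590909.1 / 105, so 43722.9 s.
Layer count = ceil(193 / 0.16) = 1207.
Z-hop total = 1207 × 2.2 = 2655.4 s.
Altogether 43722.9 + 2655.4 = 46378.3 s, i.e. 12.88 hours.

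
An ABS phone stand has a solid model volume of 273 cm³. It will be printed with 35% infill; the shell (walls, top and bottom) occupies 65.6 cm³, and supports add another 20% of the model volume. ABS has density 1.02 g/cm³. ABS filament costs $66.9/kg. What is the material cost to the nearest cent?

Infill region = 273 − 65.6 = 207.4 cm³.
Infill volume = 0.35 × 207.4, so 72.59 cm³.
Support = 0.20 × 273 = 54.6 cm³.
Deposited volume: 65.6 + 72.59 + 54.6 → 192.79 cm³.
Mass = 192.79 × 1.02 = 196.6458 g.
At $66.9/kg: 196.6458/1000 × 66.9 = $13.16.

$13.16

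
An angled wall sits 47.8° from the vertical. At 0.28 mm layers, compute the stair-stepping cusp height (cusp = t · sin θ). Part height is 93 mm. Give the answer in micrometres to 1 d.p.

sin(47.8°) = 0.7408, so cusp = 0.28 × 0.7408 = 0.207424 mm → 207.4 μm.

207.4 μm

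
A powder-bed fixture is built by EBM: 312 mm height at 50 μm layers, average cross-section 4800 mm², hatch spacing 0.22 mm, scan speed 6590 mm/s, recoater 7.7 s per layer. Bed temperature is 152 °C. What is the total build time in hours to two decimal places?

19.09 hours

Number of layers: 312 / 0.05 → 6240 (rounded up).
Per-layer scan distance = 4800 / 0.22, so 21818.2 mm.
Scan time per layer = 21818.2 / 6590, so 3.3108 s.
Per-layer time = 3.3108 + 7.7, so 11.0108 s.
6240 layers × 11.0108 s/layer = 68707.392 s, i.e. 19.09 hours.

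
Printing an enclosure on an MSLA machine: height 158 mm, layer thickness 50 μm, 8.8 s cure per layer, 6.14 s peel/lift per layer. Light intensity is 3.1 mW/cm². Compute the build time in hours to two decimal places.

Layer count = ceil(158 / 0.05) = 3160.
Cycle time = 8.8 + 6.14 = 14.94 s.
Build time: 3160 × 14.94 s = 47210.4 s, i.e. 13.11 hours.

13.11 hours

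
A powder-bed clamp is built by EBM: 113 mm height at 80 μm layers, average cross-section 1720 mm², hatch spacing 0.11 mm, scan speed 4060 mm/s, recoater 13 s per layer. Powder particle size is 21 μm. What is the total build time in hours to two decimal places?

6.61 hours

Layer count = ceil(113 / 0.08) = 1413.
Hatch length per layer: 1720 / 0.11 → 15636.4 mm.
Beam time per layer = 15636.4 / 4060 = 3.8513 s.
Per-layer time: 3.8513 + 13 → 16.8513 s.
Build time = 1413 × 16.8513 = 23810.8869 s = 6.61 hours.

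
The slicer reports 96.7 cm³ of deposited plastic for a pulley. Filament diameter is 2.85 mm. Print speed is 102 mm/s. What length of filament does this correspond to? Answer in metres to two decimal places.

15.16 m

A = π r² = π × 1.425² = 6.3794 mm².
L = 96700 mm³ / 6.3794 mm² = 15158.17 mm, i.e. 15.16 m.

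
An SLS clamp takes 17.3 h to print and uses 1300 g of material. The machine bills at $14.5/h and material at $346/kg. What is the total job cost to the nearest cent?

Time charge = 14.5 × 17.3 = $250.85.
Material charge = 346 × 1300/1000, so $449.80.
Total = 250.85 + 449.80 = $700.65.

$700.65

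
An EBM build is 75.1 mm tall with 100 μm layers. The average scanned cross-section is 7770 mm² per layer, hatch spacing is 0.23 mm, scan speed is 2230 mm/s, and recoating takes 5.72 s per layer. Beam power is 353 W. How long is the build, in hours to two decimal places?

4.35 hours

Number of layers: 75.1 / 0.1 → 751 (rounded up).
Scan path per layer = 7770 / 0.23 = 33782.6 mm.
Scan time per layer: 33782.6 / 2230 → 15.1491 s.
Time per layer = 15.1491 + 5.72 = 20.8691 s.
751 layers × 20.8691 s/layer = 15672.6941 s, i.e. 4.35 hours.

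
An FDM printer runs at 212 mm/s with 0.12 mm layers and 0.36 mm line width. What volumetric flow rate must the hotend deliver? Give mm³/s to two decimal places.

Extrusion cross-section = 0.12 × 0.36, so 0.0432 mm².
Volumetric flow = 212 × 0.0432 = 9.16 mm³/s.

9.16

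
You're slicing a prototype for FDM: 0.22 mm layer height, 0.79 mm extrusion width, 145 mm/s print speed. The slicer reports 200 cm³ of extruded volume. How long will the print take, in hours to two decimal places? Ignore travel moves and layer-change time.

Line area = 0.22 × 0.79 = 0.1738 mm².
Total extruded path = 200000/0.1738 = 1150748 mm.
Time extruding = 1150748 / 145 = 7936.2 s.
Converting: 7936.2 s = 2.20 hours.

2.20 hours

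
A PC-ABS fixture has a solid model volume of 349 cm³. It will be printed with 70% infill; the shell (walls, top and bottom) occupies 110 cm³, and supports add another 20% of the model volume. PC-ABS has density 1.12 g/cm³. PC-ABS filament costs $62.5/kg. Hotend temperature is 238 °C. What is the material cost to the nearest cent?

$24.30

Interior volume = 349 − 110 = 239 cm³.
Infill deposited: 0.70 × 239 → 167.3 cm³.
Support = 0.20 × 349, so 69.8 cm³.
Total extruded = 110 + 167.3 + 69.8 = 347.1 cm³.
Mass: 347.1 × 1.12 → 388.752 g.
At $62.5/kg: 388.752/1000 × 62.5 = $24.30.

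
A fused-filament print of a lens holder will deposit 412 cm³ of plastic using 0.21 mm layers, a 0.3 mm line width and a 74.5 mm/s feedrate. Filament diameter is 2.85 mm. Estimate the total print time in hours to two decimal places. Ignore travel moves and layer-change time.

24.38 hours

Line area: 0.21 × 0.3 → 0.063 mm².
Total extruded path = 412000/0.063 = 6539682.5 mm.
Print-move time = 6539682.5 / 74.5 = 87781 s.
Converting: 87781 s = 24.38 hours.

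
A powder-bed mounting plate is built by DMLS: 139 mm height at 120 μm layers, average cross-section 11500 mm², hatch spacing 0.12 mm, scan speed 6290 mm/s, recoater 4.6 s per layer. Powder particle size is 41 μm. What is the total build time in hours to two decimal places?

6.39 hours

Layer count = ceil(139 / 0.12) = 1159.
Scan path per layer = 11500 / 0.12 = 95833.3 mm.
Per-layer scan time = 95833.3 / 6290 = 15.2358 s.
Layer cycle: 15.2358 + 4.6 → 19.8358 s.
Build time = 1159 × 19.8358 = 22989.6922 s = 6.39 hours.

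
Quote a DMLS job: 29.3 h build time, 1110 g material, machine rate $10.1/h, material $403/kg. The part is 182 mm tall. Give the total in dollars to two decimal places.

$743.26

Time charge: 10.1 × 29.3 → $295.93.
Material cost = 403 × 1110/1000, so $447.33.
Job cost: 295.93 + 447.33 = $743.26.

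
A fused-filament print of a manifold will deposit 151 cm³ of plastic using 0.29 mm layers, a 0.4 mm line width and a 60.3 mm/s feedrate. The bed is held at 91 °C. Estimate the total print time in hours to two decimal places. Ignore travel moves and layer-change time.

Bead cross-section = 0.29 × 0.4 = 0.116 mm².
Toolpath length = 151 cm³ / 0.116 mm² = 151000 / 0.116 = 1301724.1 mm.
Time extruding: 1301724.1 / 60.3 → 21587.5 s.
In the requested units: 21587.5 s = 6.00 hours.

6.00 hours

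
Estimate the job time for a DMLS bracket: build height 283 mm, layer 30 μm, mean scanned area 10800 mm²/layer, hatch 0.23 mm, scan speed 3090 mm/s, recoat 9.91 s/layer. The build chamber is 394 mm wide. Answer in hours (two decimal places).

65.79 hours

Layer count = ceil(283 / 0.03) = 9434.
Per-layer scan distance: 10800 / 0.23 → 46956.5 mm.
Laser time per layer = 46956.5 / 3090, so 15.1963 s.
Layer cycle: 15.1963 + 9.91 → 25.1063 s.
Build time = 9434 × 25.1063 = 236852.8342 s = 65.79 hours.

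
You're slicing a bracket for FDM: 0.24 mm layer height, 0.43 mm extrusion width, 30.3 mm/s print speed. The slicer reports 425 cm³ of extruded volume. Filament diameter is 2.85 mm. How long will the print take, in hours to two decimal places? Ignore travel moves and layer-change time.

37.75 hours

Line area: 0.24 × 0.43 → 0.1032 mm².
Path length: 425000 mm³ / 0.1032 mm² → 4118217.1 mm.
Time extruding = 4118217.1 / 30.3 = 135914.8 s.
In the requested units: 135914.8 s = 37.75 hours.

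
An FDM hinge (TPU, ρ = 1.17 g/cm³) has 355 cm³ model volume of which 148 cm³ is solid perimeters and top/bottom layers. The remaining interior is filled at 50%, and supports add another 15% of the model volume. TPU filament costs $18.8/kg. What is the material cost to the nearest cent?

$6.70

Infill region = 355 − 148 = 207 cm³.
Deposited infill = 0.50 × 207 = 103.5 cm³.
Support = 0.15 × 355 = 53.25 cm³.
Total printed volume = 148 + 103.5 + 53.25 = 304.75 cm³.
Mass: 304.75 × 1.17 → 356.5575 g.
Cost = 356.5575 g / 1000 × $18.8/kg = $6.70.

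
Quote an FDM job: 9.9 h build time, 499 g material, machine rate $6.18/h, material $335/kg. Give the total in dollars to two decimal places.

$228.35

Time charge: 6.18 × 9.9 → $61.182.
Material cost = 335 × 499/1000 = $167.165.
Job cost: 61.182 + 167.165 = 228.347 ≈ $228.35.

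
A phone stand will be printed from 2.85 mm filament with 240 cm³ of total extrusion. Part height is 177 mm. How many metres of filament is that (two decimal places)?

37.62 m

Filament cross-section = π × (2.85/2)² = 6.3794 mm².
L = 240000 mm³ / 6.3794 mm² = 37621.09 mm, i.e. 37.62 m.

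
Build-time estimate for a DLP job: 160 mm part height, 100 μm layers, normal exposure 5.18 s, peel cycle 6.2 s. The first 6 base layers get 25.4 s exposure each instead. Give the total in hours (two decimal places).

5.09 hours

Layer count = ceil(160 / 0.1) = 1600.
Burn-in layers: 6 × (25.4 + 6.2) → 189.6 s.
Regular layers = 1594 × (5.18 + 6.2), so 18139.72 s.
Total = 189.6 + 18139.72 = 18329.32 s = 5.09 hours.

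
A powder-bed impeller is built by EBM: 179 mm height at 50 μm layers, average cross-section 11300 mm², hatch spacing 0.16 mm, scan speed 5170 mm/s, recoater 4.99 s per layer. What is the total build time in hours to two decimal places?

Layers = ⌈179/0.05⌉ = 3580.
Scan path per layer = 11300 / 0.16, so 70625 mm.
Per-layer scan time = 70625 / 5170 = 13.6605 s.
Time per layer = 13.6605 + 4.99 = 18.6505 s.
Build time = 3580 × 18.6505 = 66768.79 s = 18.55 hours.

18.55 hours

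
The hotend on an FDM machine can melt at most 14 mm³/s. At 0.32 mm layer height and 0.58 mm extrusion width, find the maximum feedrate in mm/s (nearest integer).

Extrusion cross-section = 0.32 × 0.58, so 0.1856 mm².
Max speed = 14 / 0.1856 = 75.43 ≈ 75 mm/s.

75 mm/s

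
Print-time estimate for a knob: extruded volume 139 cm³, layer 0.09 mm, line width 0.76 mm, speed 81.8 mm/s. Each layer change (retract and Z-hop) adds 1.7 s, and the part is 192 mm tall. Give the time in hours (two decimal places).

Extrusion cross-section = 0.09 × 0.76, so 0.0684 mm².
Path length: 139000 mm³ / 0.0684 mm² → 2032163.7 mm.
Time extruding = 2032163.7 / 81.8 = 24843.1 s.
Layers = ⌈192/0.09⌉ = 2134.
Z-hop total: 2134 × 1.7 → 3627.8 s.
Total = 24843.1 + 3627.8 = 28470.9 s = 7.91 hours.

7.91 hours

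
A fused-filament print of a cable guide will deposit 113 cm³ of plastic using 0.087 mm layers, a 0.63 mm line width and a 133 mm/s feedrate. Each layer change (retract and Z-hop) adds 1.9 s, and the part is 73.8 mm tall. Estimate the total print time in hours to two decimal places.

4.75 hours

Bead cross-section = 0.087 × 0.63 = 0.05481 mm².
Total extruded path = 113000/0.05481 = 2061667.6 mm.
Extrusion time = 2061667.6 / 133 = 15501.3 s.
Layer count = ceil(73.8 / 0.087) = 849.
Layer-change overhead = 849 × 1.9, so 1613.1 s.
Altogether 15501.3 + 1613.1 = 17114.4 s, i.e. 4.75 hours.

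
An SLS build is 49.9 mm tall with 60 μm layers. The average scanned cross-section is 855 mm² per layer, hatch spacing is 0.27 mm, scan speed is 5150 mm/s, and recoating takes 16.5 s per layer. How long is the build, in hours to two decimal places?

3.96 hours

Number of layers: 49.9 / 0.06 → 832 (rounded up).
Hatch length per layer = 855 / 0.27 = 3166.7 mm.
Per-layer scan time: 3166.7 / 5150 → 0.6149 s.
Layer cycle = 0.6149 + 16.5, so 17.1149 s.
Build time = 832 × 17.1149 = 14239.5968 s = 3.96 hours.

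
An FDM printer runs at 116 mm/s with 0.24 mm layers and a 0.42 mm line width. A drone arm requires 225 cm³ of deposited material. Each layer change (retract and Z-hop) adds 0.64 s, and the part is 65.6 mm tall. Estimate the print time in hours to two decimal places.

5.39 hours

Extrusion cross-section = 0.24 × 0.42, so 0.1008 mm².
Toolpath length = 225 cm³ / 0.1008 mm² = 225000 / 0.1008 = 2232142.9 mm.
Extrusion time = 2232142.9 / 116, so 19242.6 s.
Number of layers: 65.6 / 0.24 → 274 (rounded up).
Z-hop total = 274 × 0.64, so 175.36 s.
Altogether 19242.6 + 175.36 = 19417.96 s, i.e. 5.39 hours.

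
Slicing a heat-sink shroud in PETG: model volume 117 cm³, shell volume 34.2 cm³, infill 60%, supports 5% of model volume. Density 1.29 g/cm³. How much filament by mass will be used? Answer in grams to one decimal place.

Volume inside the shell: 117 − 34.2 → 82.8 cm³.
Deposited infill = 0.60 × 82.8, so 49.68 cm³.
Support: 0.05 × 117 → 5.85 cm³.
Total printed volume: 34.2 + 49.68 + 5.85 → 89.73 cm³.
Mass: 89.73 × 1.29 → 115.7517 g.

115.8 g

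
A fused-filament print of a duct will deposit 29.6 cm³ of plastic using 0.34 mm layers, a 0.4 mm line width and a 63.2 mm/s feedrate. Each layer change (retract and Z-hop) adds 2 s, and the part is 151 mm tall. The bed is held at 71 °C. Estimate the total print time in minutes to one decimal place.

Extrusion cross-section: 0.34 × 0.4 → 0.136 mm².
Total extruded path = 29600/0.136 = 217647.1 mm.
Extrusion time: 217647.1 / 63.2 → 3443.8 s.
Layers = ⌈151/0.34⌉ = 445.
Z-hop total = 445 × 2, so 890 s.
Altogether 3443.8 + 890 = 4333.8 s, i.e. 72.2 minutes.

72.2 minutes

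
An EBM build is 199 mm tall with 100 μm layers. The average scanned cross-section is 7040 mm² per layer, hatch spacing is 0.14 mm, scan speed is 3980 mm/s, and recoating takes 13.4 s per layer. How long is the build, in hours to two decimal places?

Number of layers: 199 / 0.1 → 1990 (rounded up).
Scan path per layer: 7040 / 0.14 → 50285.7 mm.
Per-layer scan time = 50285.7 / 3980, so 12.6346 s.
Per-layer time: 12.6346 + 13.4 → 26.0346 s.
Total: 1990 × 26.0346 s = 51808.854 s → 14.39 hours.

14.39 hours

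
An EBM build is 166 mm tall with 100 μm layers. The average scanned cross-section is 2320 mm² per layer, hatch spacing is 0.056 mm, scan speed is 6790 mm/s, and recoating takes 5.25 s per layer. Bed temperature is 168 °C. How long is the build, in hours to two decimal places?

Number of layers: 166 / 0.1 → 1660 (rounded up).
Hatch length per layer = 2320 / 0.056, so 41428.6 mm.
Beam time per layer: 41428.6 / 6790 → 6.1014 s.
Per-layer time = 6.1014 + 5.25 = 11.3514 s.
Total: 1660 × 11.3514 s = 18843.324 s → 5.23 hours.

5.23 hours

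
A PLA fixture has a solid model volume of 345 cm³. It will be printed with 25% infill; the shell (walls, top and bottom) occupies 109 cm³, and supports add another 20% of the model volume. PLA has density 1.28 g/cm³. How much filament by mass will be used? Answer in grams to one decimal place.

303.4 g

Interior volume: 345 − 109 → 236 cm³.
Deposited infill = 0.25 × 236 = 59 cm³.
Support = 0.20 × 345, so 69 cm³.
Deposited volume: 109 + 59 + 69 → 237 cm³.
Mass: 237 × 1.28 → 303.36 g.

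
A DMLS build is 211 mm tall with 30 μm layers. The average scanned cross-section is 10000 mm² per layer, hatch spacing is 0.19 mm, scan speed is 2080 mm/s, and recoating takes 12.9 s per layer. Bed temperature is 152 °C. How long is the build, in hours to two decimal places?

74.65 hours

Number of layers: 211 / 0.03 → 7034 (rounded up).
Hatch length per layer = 10000 / 0.19 = 52631.6 mm.
Per-layer scan time: 52631.6 / 2080 → 25.3037 s.
Layer cycle = 25.3037 + 12.9, so 38.2037 s.
Total: 7034 × 38.2037 s = 268724.8258 s → 74.65 hours.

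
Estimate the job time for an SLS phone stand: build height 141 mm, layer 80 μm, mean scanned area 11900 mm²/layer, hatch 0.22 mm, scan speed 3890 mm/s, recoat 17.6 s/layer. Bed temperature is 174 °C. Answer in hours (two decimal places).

Layer count = ceil(141 / 0.08) = 1763.
Scan path per layer = 11900 / 0.22 = 54090.9 mm.
Scan time per layer = 54090.9 / 3890 = 13.9051 s.
Per-layer time: 13.9051 + 17.6 → 31.5051 s.
1763 layers × 31.5051 s/layer = 55543.4913 s, i.e. 15.43 hours.

15.43 hours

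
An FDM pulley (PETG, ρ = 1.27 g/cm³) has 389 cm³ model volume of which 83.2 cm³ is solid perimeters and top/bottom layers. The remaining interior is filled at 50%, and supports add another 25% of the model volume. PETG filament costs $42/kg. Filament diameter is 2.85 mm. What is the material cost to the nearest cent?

Volume inside the shell = 389 − 83.2 = 305.8 cm³.
Infill volume: 0.50 × 305.8 → 152.9 cm³.
Support = 0.25 × 389, so 97.25 cm³.
Total printed volume = 83.2 + 152.9 + 97.25, so 333.35 cm³.
Mass: 333.35 × 1.27 → 423.3545 g.
At $42/kg: 423.3545/1000 × 42 = $17.78.

$17.78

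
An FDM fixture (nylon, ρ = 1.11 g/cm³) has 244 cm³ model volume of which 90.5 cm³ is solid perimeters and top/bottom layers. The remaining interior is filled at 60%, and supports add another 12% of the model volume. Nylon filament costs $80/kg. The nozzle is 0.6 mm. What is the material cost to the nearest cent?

$18.81

Interior volume = 244 − 90.5, so 153.5 cm³.
Deposited infill = 0.60 × 153.5, so 92.1 cm³.
Support = 0.12 × 244, so 29.28 cm³.
Total extruded = 90.5 + 92.1 + 29.28 = 211.88 cm³.
Mass = 211.88 × 1.11 = 235.1868 g.
Cost = 235.1868 g / 1000 × $80/kg = $18.81.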